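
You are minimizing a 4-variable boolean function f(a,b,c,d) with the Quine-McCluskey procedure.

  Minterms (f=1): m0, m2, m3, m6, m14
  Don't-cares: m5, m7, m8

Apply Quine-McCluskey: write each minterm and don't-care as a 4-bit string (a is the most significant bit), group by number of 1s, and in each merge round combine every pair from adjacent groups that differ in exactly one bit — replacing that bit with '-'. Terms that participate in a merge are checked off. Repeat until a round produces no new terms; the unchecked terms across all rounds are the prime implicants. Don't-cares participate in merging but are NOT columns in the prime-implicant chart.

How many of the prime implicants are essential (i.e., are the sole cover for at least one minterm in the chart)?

2

[col 0] 0000*, 0010*, 0011*, 0101*, 0110*, 0111*, 1000*, 1110*
[col 1] -000, -110, 0-10*, 0-11*, 00-0, 001-*, 01-1, 011-*
[col 2] 0-1-
Prime implicants: -000, -110, 0-1-, 00-0, 01-1
PI chart (minterm → PIs covering it):
  0 | -000,00-0
  2 | 0-1-,00-0
  3 | 0-1-  (sole → essential)
  6 | -110,0-1-
  14 | -110  (sole → essential)
Essential prime implicants: -110, 0-1-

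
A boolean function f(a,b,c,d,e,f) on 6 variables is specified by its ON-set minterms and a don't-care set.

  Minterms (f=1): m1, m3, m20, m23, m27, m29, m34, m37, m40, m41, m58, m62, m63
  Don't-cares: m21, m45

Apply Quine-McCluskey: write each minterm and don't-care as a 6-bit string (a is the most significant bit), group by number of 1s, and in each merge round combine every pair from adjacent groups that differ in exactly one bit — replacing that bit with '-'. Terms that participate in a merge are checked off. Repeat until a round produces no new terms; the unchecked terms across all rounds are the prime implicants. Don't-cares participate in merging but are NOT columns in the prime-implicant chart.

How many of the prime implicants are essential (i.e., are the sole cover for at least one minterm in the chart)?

10

[col 0] 000001*, 000011*, 010100*, 010101*, 010111*, 011011, 011101*, 100010, 100101*, 101000*, 101001*, 101101*, 111010*, 111110*, 111111*
[col 1] 0000-1, 01-101, 0101-1, 01010-, 10-101, 101-01, 10100-, 111-10, 11111-
Prime implicants: 0000-1, 01-101, 0101-1, 01010-, 011011, 10-101, 100010, 101-01, 10100-, 111-10, 11111-
PI chart (minterm → PIs covering it):
  1 | 0000-1  (sole → essential)
  3 | 0000-1  (sole → essential)
  20 | 01010-  (sole → essential)
  23 | 0101-1  (sole → essential)
  27 | 011011  (sole → essential)
  29 | 01-101  (sole → essential)
  34 | 100010  (sole → essential)
  37 | 10-101  (sole → essential)
  40 | 10100-  (sole → essential)
  41 | 101-01,10100-
  58 | 111-10  (sole → essential)
  62 | 111-10,11111-
  63 | 11111-  (sole → essential)
Essential prime implicants: 0000-1, 01-101, 0101-1, 01010-, 011011, 10-101, 100010, 10100-, 111-10, 11111-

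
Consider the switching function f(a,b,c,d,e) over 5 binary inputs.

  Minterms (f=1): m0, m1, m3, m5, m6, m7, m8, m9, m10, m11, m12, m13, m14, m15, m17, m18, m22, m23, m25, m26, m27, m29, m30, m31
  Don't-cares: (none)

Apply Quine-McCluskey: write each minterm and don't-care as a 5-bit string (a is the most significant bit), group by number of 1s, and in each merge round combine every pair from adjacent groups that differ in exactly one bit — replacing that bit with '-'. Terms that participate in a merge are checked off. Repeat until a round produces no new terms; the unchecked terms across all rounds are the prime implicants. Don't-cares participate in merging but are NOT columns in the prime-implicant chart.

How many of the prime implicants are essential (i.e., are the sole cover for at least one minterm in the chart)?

size-2^0 implicants → 00000(✓)  00001(✓)  00011(✓)  00101(✓)  00110(✓)  00111(✓)  01000(✓)  01001(✓)  01010(✓)  01011(✓)  01100(✓)  01101(✓)  01110(✓)  01111(✓)  10001(✓)  10010(✓)  10110(✓)  10111(✓)  11001(✓)  11010(✓)  11011(✓)  11101(✓)  11110(✓)  11111(✓)
size-2^1 implicants → -0001(✓)  -0110(✓)  -0111(✓)  -1001(✓)  -1010(✓)  -1011(✓)  -1101(✓)  -1110(✓)  -1111(✓)  0-000(✓)  0-001(✓)  0-011(✓)  0-101(✓)  0-110(✓)  0-111(✓)  00-01(✓)  00-11(✓)  000-1(✓)  0000-(✓)  001-1(✓)  0011-(✓)  01-00(✓)  01-01(✓)  01-10(✓)  01-11(✓)  010-0(✓)  010-1(✓)  0100-(✓)  0101-(✓)  011-0(✓)  011-1(✓)  0110-(✓)  0111-(✓)  1-001(✓)  1-010(✓)  1-110(✓)  1-111(✓)  10-10(✓)  1011-(✓)  11-01(✓)  11-10(✓)  11-11(✓)  110-1(✓)  1101-(✓)  111-1(✓)  1111-(✓)
size-2^2 implicants → --001  --110(✓)  --111(✓)  -011-(✓)  -1-01(✓)  -1-10(✓)  -1-11(✓)  -10-1(✓)  -101-(✓)  -11-1(✓)  -111-(✓)  0--01(✓)  0--11(✓)  0-0-1(✓)  0-00-  0-1-1(✓)  0-11-(✓)  00--1(✓)  01--0(✓)  01--1(✓)  01-0-(✓)  01-1-(✓)  010--(✓)  011--(✓)  1--10  1-11-(✓)  11--1(✓)  11-1-(✓)
size-2^3 implicants → --11-  -1--1  -1-1-  0---1  01---
Unchecked terms (primes): --001, --11-, -1--1, -1-1-, 0---1, 0-00-, 01---, 1--10
Minterm coverage:
  m0 ⊆ 0-00- [E]
  m1 ⊆ --001,0---1,0-00-
  m3 ⊆ 0---1 [E]
  m5 ⊆ 0---1 [E]
  m6 ⊆ --11- [E]
  m7 ⊆ --11-,0---1
  m8 ⊆ 0-00-,01---
  m9 ⊆ --001,-1--1,0---1,0-00-,01---
  m10 ⊆ -1-1-,01---
  m11 ⊆ -1--1,-1-1-,0---1,01---
  m12 ⊆ 01--- [E]
  m13 ⊆ -1--1,0---1,01---
  m14 ⊆ --11-,-1-1-,01---
  m15 ⊆ --11-,-1--1,-1-1-,0---1,01---
  m17 ⊆ --001 [E]
  m18 ⊆ 1--10 [E]
  m22 ⊆ --11-,1--10
  m23 ⊆ --11- [E]
  m25 ⊆ --001,-1--1
  m26 ⊆ -1-1-,1--10
  m27 ⊆ -1--1,-1-1-
  m29 ⊆ -1--1 [E]
  m30 ⊆ --11-,-1-1-,1--10
  m31 ⊆ --11-,-1--1,-1-1-
E = {--001, --11-, -1--1, 0---1, 0-00-, 01---, 1--10}

7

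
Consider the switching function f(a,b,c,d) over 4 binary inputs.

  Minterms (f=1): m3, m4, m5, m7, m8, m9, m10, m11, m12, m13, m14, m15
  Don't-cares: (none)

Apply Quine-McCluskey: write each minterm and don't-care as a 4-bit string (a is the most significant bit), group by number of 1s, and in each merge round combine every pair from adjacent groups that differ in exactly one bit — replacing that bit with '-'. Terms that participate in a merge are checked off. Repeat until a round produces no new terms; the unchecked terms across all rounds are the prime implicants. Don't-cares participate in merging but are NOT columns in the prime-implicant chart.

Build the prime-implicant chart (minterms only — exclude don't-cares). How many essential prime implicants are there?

3

Round 0: 0011✓ 0100✓ 0101✓ 0111✓ 1000✓ 1001✓ 1010✓ 1011✓ 1100✓ 1101✓ 1110✓ 1111✓
Round 1: -011✓ -100✓ -101✓ -111✓ 0-11✓ 01-1✓ 010-✓ 1-00✓ 1-01✓ 1-10✓ 1-11✓ 10-0✓ 10-1✓ 100-✓ 101-✓ 11-0✓ 11-1✓ 110-✓ 111-✓
Round 2: --11 -1-1 -10- 1--0✓ 1--1✓ 1-0-✓ 1-1-✓ 10--✓ 11--✓
Round 3: 1---
PIs = {--11, -1-1, -10-, 1---}
Coverage chart:
  m3: --11 ←essential
  m4: -10- ←essential
  m5: -1-1,-10-
  m7: --11,-1-1
  m8: 1--- ←essential
  m9: 1--- ←essential
  m10: 1--- ←essential
  m11: --11,1---
  m12: -10-,1---
  m13: -1-1,-10-,1---
  m14: 1--- ←essential
  m15: --11,-1-1,1---
Essential: --11, -10-, 1---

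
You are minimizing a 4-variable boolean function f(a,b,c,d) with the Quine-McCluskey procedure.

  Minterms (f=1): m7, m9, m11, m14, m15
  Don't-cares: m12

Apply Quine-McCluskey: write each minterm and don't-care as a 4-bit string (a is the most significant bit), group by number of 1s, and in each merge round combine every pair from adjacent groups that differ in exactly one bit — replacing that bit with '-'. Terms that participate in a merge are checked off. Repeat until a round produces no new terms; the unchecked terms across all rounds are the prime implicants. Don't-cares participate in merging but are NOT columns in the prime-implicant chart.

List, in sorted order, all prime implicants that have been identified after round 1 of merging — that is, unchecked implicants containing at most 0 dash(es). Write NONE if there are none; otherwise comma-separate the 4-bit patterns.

Round 0: 0111✓ 1001✓ 1011✓ 1100✓ 1110✓ 1111✓
Round 1: -111 1-11 10-1 11-0 111-
PIs = {-111, 1-11, 10-1, 11-0, 111-}

NONE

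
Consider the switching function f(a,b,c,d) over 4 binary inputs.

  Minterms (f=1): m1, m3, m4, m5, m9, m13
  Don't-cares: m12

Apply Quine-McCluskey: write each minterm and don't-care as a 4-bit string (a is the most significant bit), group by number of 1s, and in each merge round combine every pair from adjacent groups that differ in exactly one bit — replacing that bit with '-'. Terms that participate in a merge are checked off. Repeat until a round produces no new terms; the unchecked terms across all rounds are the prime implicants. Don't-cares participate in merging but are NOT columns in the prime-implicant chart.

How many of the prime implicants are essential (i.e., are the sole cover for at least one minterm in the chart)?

[col 0] 0001*, 0011*, 0100*, 0101*, 1001*, 1100*, 1101*
[col 1] -001*, -100*, -101*, 0-01*, 00-1, 010-*, 1-01*, 110-*
[col 2] --01, -10-
Prime implicants: --01, -10-, 00-1
PI chart (minterm → PIs covering it):
  1 | --01,00-1
  3 | 00-1  (sole → essential)
  4 | -10-  (sole → essential)
  5 | --01,-10-
  9 | --01  (sole → essential)
  13 | --01,-10-
Essential prime implicants: --01, -10-, 00-1

3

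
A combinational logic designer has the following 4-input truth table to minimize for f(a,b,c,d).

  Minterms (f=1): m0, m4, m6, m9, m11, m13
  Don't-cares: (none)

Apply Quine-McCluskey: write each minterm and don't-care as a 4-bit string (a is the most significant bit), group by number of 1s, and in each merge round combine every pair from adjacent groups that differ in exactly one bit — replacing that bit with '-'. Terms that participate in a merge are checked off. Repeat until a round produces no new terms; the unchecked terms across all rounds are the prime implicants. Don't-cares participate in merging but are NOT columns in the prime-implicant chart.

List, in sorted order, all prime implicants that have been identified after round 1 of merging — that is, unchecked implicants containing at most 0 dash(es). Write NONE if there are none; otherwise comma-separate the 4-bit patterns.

size-2^0 implicants → 0000(✓)  0100(✓)  0110(✓)  1001(✓)  1011(✓)  1101(✓)
size-2^1 implicants → 0-00  01-0  1-01  10-1
Unchecked terms (primes): 0-00, 01-0, 1-01, 10-1

NONE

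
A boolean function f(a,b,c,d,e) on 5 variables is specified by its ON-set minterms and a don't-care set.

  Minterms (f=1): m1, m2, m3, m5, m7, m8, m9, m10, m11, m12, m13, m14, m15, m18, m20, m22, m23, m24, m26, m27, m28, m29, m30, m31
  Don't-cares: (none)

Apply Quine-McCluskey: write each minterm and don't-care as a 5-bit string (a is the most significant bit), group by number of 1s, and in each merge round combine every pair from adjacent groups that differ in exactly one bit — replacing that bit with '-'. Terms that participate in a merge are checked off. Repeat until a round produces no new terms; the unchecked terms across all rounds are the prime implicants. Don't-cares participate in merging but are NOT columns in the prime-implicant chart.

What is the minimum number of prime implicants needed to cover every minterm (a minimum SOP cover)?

Round 0: 00001✓ 00010✓ 00011✓ 00101✓ 00111✓ 01000✓ 01001✓ 01010✓ 01011✓ 01100✓ 01101✓ 01110✓ 01111✓ 10010✓ 10100✓ 10110✓ 10111✓ 11000✓ 11010✓ 11011✓ 11100✓ 11101✓ 11110✓ 11111✓
Round 1: -0010✓ -0111✓ -1000✓ -1010✓ -1011✓ -1100✓ -1101✓ -1110✓ -1111✓ 0-001✓ 0-010✓ 0-011✓ 0-101✓ 0-111✓ 00-01✓ 00-11✓ 000-1✓ 0001-✓ 001-1✓ 01-00✓ 01-01✓ 01-10✓ 01-11✓ 010-0✓ 010-1✓ 0100-✓ 0101-✓ 011-0✓ 011-1✓ 0110-✓ 0111-✓ 1-010✓ 1-100✓ 1-110✓ 1-111✓ 10-10✓ 101-0✓ 1011-✓ 11-00✓ 11-10✓ 11-11✓ 110-0✓ 1101-✓ 111-0✓ 111-1✓ 1110-✓ 1111-✓
Round 2: --010 --111 -1-00✓ -1-10✓ -1-11✓ -10-0✓ -101-✓ -11-0✓ -11-1✓ -110-✓ -111-✓ 0--01✓ 0--11✓ 0-0-1✓ 0-01- 0-1-1✓ 00--1✓ 01--0✓ 01--1✓ 01-0-✓ 01-1-✓ 010--✓ 011--✓ 1--10 1-1-0 1-11- 11--0✓ 11-1-✓ 111--✓
Round 3: -1--0 -1-1- -11-- 0---1 01---
PIs = {--010, --111, -1--0, -1-1-, -11--, 0---1, 0-01-, 01---, 1--10, 1-1-0, 1-11-}
Coverage chart:
  m1: 0---1 ←essential
  m2: --010,0-01-
  m3: 0---1,0-01-
  m5: 0---1 ←essential
  m7: --111,0---1
  m8: -1--0,01---
  m9: 0---1,01---
  m10: --010,-1--0,-1-1-,0-01-,01---
  m11: -1-1-,0---1,0-01-,01---
  m12: -1--0,-11--,01---
  m13: -11--,0---1,01---
  m14: -1--0,-1-1-,-11--,01---
  m15: --111,-1-1-,-11--,0---1,01---
  m18: --010,1--10
  m20: 1-1-0 ←essential
  m22: 1--10,1-1-0,1-11-
  m23: --111,1-11-
  m24: -1--0 ←essential
  m26: --010,-1--0,-1-1-,1--10
  m27: -1-1- ←essential
  m28: -1--0,-11--,1-1-0
  m29: -11-- ←essential
  m30: -1--0,-1-1-,-11--,1--10,1-1-0,1-11-
  m31: --111,-1-1-,-11--,1-11-
Essential: -1--0, -1-1-, -11--, 0---1, 1-1-0
Petrick residual → --010, --111
Min cover (7 terms): c'de' + cde + be' + bd + bc + a'e + ace'

7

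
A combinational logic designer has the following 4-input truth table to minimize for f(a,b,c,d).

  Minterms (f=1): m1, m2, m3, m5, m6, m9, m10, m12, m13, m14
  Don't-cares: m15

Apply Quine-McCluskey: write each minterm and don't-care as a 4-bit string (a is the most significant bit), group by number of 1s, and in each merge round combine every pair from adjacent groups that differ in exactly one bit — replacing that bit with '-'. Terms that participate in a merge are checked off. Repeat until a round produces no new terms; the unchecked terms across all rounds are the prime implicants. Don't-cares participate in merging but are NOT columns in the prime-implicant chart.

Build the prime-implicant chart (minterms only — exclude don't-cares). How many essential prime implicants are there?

3

size-2^0 implicants → 0001(✓)  0010(✓)  0011(✓)  0101(✓)  0110(✓)  1001(✓)  1010(✓)  1100(✓)  1101(✓)  1110(✓)  1111(✓)
size-2^1 implicants → -001(✓)  -010(✓)  -101(✓)  -110(✓)  0-01(✓)  0-10(✓)  00-1  001-  1-01(✓)  1-10(✓)  11-0(✓)  11-1(✓)  110-(✓)  111-(✓)
size-2^2 implicants → --01  --10  11--
Unchecked terms (primes): --01, --10, 00-1, 001-, 11--
Minterm coverage:
  m1 ⊆ --01,00-1
  m2 ⊆ --10,001-
  m3 ⊆ 00-1,001-
  m5 ⊆ --01 [E]
  m6 ⊆ --10 [E]
  m9 ⊆ --01 [E]
  m10 ⊆ --10 [E]
  m12 ⊆ 11-- [E]
  m13 ⊆ --01,11--
  m14 ⊆ --10,11--
E = {--01, --10, 11--}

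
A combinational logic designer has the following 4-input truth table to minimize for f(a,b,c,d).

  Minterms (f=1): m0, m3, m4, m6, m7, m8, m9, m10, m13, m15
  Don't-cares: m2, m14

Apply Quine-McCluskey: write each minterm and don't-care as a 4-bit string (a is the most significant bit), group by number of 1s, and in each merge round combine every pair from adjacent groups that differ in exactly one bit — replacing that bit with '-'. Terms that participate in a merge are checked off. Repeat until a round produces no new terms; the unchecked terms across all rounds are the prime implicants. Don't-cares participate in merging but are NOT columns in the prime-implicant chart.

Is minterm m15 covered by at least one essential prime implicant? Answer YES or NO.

size-2^0 implicants → 0000(✓)  0010(✓)  0011(✓)  0100(✓)  0110(✓)  0111(✓)  1000(✓)  1001(✓)  1010(✓)  1101(✓)  1110(✓)  1111(✓)
size-2^1 implicants → -000(✓)  -010(✓)  -110(✓)  -111(✓)  0-00(✓)  0-10(✓)  0-11(✓)  00-0(✓)  001-(✓)  01-0(✓)  011-(✓)  1-01  1-10(✓)  10-0(✓)  100-  11-1  111-(✓)
size-2^2 implicants → --10  -0-0  -11-  0--0  0-1-
Unchecked terms (primes): --10, -0-0, -11-, 0--0, 0-1-, 1-01, 100-, 11-1
Minterm coverage:
  m0 ⊆ -0-0,0--0
  m3 ⊆ 0-1- [E]
  m4 ⊆ 0--0 [E]
  m6 ⊆ --10,-11-,0--0,0-1-
  m7 ⊆ -11-,0-1-
  m8 ⊆ -0-0,100-
  m9 ⊆ 1-01,100-
  m10 ⊆ --10,-0-0
  m13 ⊆ 1-01,11-1
  m15 ⊆ -11-,11-1
E = {0--0, 0-1-}

NO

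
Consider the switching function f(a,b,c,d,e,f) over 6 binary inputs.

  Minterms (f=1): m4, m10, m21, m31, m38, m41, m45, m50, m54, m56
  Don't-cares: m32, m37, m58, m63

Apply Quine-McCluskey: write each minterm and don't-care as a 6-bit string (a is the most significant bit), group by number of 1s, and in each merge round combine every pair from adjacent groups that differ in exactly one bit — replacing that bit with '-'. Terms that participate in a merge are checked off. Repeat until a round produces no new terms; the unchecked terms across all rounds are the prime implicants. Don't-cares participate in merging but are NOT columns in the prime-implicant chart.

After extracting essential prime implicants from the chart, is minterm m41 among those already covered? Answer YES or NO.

YES

[col 0] 000100, 001010, 010101, 011111*, 100000, 100101*, 100110*, 101001*, 101101*, 110010*, 110110*, 111000*, 111010*, 111111*
[col 1] -11111, 1-0110, 10-101, 101-01, 11-010, 110-10, 1110-0
Prime implicants: -11111, 000100, 001010, 010101, 1-0110, 10-101, 100000, 101-01, 11-010, 110-10, 1110-0
PI chart (minterm → PIs covering it):
  4 | 000100  (sole → essential)
  10 | 001010  (sole → essential)
  21 | 010101  (sole → essential)
  31 | -11111  (sole → essential)
  38 | 1-0110  (sole → essential)
  41 | 101-01  (sole → essential)
  45 | 10-101,101-01
  50 | 11-010,110-10
  54 | 1-0110,110-10
  56 | 1110-0  (sole → essential)
Essential prime implicants: -11111, 000100, 001010, 010101, 1-0110, 101-01, 1110-0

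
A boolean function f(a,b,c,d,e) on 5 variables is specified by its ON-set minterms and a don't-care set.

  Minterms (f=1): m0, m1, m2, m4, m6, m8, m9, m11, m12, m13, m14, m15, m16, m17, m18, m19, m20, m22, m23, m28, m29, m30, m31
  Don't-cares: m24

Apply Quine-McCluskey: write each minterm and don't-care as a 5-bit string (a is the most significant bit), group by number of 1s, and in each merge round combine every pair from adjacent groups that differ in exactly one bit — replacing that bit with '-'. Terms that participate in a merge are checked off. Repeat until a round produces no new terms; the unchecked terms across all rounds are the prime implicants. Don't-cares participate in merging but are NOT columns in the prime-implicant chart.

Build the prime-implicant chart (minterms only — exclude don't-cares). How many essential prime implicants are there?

3

[col 0] 00000*, 00001*, 00010*, 00100*, 00110*, 01000*, 01001*, 01011*, 01100*, 01101*, 01110*, 01111*, 10000*, 10001*, 10010*, 10011*, 10100*, 10110*, 10111*, 11000*, 11100*, 11101*, 11110*, 11111*
[col 1] -0000*, -0001*, -0010*, -0100*, -0110*, -1000*, -1100*, -1101*, -1110*, -1111*, 0-000*, 0-001*, 0-100*, 0-110*, 00-00*, 00-10*, 000-0*, 0000-*, 001-0*, 01-00*, 01-01*, 01-11*, 010-1*, 0100-*, 011-0*, 011-1*, 0110-*, 0111-*, 1-000*, 1-100*, 1-110*, 1-111*, 10-00*, 10-10*, 10-11*, 100-0*, 100-1*, 1000-*, 1001-*, 101-0*, 1011-*, 11-00*, 111-0*, 111-1*, 1110-*, 1111-*
[col 2] --000*, --100*, --110*, -0-00*, -0-10*, -00-0*, -000-, -01-0*, -1-00*, -11-0*, -11-1*, -110-*, -111-*, 0--00*, 0-00-, 0-1-0*, 00--0*, 01--1, 01-0-, 011--*, 1--00*, 1-1-0*, 1-11-, 10--0*, 10-1-, 100--, 111--*
[col 3] ---00, --1-0, -0--0, -11--
Prime implicants: ---00, --1-0, -0--0, -000-, -11--, 0-00-, 01--1, 01-0-, 1-11-, 10-1-, 100--
PI chart (minterm → PIs covering it):
  0 | ---00,-0--0,-000-,0-00-
  1 | -000-,0-00-
  2 | -0--0  (sole → essential)
  4 | ---00,--1-0,-0--0
  6 | --1-0,-0--0
  8 | ---00,0-00-,01-0-
  9 | 0-00-,01--1,01-0-
  11 | 01--1  (sole → essential)
  12 | ---00,--1-0,-11--,01-0-
  13 | -11--,01--1,01-0-
  14 | --1-0,-11--
  15 | -11--,01--1
  16 | ---00,-0--0,-000-,100--
  17 | -000-,100--
  18 | -0--0,10-1-,100--
  19 | 10-1-,100--
  20 | ---00,--1-0,-0--0
  22 | --1-0,-0--0,1-11-,10-1-
  23 | 1-11-,10-1-
  28 | ---00,--1-0,-11--
  29 | -11--  (sole → essential)
  30 | --1-0,-11--,1-11-
  31 | -11--,1-11-
Essential prime implicants: -0--0, -11--, 01--1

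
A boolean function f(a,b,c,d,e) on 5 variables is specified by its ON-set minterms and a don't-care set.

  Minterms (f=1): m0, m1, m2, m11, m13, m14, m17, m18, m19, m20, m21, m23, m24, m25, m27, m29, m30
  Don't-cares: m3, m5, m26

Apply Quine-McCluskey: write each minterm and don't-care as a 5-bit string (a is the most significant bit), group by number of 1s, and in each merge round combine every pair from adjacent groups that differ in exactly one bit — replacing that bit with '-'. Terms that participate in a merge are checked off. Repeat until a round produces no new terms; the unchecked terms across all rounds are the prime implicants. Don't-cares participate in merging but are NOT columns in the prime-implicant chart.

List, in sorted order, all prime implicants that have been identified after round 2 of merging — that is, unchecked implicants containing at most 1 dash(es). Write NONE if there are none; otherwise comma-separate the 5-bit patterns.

-1110, 1010-, 11-10

Round 0: 00000✓ 00001✓ 00010✓ 00011✓ 00101✓ 01011✓ 01101✓ 01110✓ 10001✓ 10010✓ 10011✓ 10100✓ 10101✓ 10111✓ 11000✓ 11001✓ 11010✓ 11011✓ 11101✓ 11110✓
Round 1: -0001✓ -0010✓ -0011✓ -0101✓ -1011✓ -1101✓ -1110 0-011✓ 0-101✓ 00-01✓ 000-0✓ 000-1✓ 0000-✓ 0001-✓ 1-001✓ 1-010✓ 1-011✓ 1-101✓ 10-01✓ 10-11✓ 100-1✓ 1001-✓ 101-1✓ 1010- 11-01✓ 11-10 110-0✓ 110-1✓ 1100-✓ 1101-✓
Round 2: --011 --101 -0-01 -00-1 -001- 000-- 1--01 1-0-1 1-01- 10--1 110--
PIs = {--011, --101, -0-01, -00-1, -001-, -1110, 000--, 1--01, 1-0-1, 1-01-, 10--1, 1010-, 11-10, 110--}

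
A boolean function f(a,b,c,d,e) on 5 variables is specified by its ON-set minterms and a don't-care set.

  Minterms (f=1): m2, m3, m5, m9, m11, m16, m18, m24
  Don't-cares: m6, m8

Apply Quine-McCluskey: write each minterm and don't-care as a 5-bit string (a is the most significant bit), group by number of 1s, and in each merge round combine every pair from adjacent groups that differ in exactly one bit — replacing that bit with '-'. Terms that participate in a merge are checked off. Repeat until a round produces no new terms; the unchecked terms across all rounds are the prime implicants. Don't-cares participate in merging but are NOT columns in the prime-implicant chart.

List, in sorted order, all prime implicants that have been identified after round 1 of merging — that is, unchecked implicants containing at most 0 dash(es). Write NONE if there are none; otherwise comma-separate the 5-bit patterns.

00101

size-2^0 implicants → 00010(✓)  00011(✓)  00101  00110(✓)  01000(✓)  01001(✓)  01011(✓)  10000(✓)  10010(✓)  11000(✓)
size-2^1 implicants → -0010  -1000  0-011  00-10  0001-  010-1  0100-  1-000  100-0
Unchecked terms (primes): -0010, -1000, 0-011, 00-10, 0001-, 00101, 010-1, 0100-, 1-000, 100-0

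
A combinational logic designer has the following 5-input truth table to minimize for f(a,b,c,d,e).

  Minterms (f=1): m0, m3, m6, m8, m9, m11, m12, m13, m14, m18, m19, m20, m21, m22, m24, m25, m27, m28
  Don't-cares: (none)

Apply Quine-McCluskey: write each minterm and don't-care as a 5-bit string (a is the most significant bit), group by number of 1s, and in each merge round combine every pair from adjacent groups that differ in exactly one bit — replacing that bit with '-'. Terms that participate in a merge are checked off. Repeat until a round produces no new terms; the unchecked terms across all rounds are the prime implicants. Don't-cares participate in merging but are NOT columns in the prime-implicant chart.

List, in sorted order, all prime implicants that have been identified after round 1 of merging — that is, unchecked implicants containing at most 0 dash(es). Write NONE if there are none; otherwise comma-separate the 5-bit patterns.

Round 0: 00000✓ 00011✓ 00110✓ 01000✓ 01001✓ 01011✓ 01100✓ 01101✓ 01110✓ 10010✓ 10011✓ 10100✓ 10101✓ 10110✓ 11000✓ 11001✓ 11011✓ 11100✓
Round 1: -0011✓ -0110 -1000✓ -1001✓ -1011✓ -1100✓ 0-000 0-011✓ 0-110 01-00✓ 01-01✓ 010-1✓ 0100-✓ 011-0 0110-✓ 1-011✓ 1-100 10-10 1001- 101-0 1010- 11-00✓ 110-1✓ 1100-✓
Round 2: --011 -1-00 -10-1 -100- 01-0-
PIs = {--011, -0110, -1-00, -10-1, -100-, 0-000, 0-110, 01-0-, 011-0, 1-100, 10-10, 1001-, 101-0, 1010-}

NONE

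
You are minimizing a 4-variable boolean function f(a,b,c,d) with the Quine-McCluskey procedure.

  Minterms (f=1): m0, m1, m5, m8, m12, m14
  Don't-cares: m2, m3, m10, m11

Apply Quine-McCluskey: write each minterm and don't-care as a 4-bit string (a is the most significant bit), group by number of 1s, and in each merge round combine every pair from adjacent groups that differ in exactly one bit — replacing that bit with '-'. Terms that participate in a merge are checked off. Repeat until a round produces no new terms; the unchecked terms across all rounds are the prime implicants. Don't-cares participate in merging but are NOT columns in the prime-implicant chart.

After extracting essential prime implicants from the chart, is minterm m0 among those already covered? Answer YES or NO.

NO

size-2^0 implicants → 0000(✓)  0001(✓)  0010(✓)  0011(✓)  0101(✓)  1000(✓)  1010(✓)  1011(✓)  1100(✓)  1110(✓)
size-2^1 implicants → -000(✓)  -010(✓)  -011(✓)  0-01  00-0(✓)  00-1(✓)  000-(✓)  001-(✓)  1-00(✓)  1-10(✓)  10-0(✓)  101-(✓)  11-0(✓)
size-2^2 implicants → -0-0  -01-  00--  1--0
Unchecked terms (primes): -0-0, -01-, 0-01, 00--, 1--0
Minterm coverage:
  m0 ⊆ -0-0,00--
  m1 ⊆ 0-01,00--
  m5 ⊆ 0-01 [E]
  m8 ⊆ -0-0,1--0
  m12 ⊆ 1--0 [E]
  m14 ⊆ 1--0 [E]
E = {0-01, 1--0}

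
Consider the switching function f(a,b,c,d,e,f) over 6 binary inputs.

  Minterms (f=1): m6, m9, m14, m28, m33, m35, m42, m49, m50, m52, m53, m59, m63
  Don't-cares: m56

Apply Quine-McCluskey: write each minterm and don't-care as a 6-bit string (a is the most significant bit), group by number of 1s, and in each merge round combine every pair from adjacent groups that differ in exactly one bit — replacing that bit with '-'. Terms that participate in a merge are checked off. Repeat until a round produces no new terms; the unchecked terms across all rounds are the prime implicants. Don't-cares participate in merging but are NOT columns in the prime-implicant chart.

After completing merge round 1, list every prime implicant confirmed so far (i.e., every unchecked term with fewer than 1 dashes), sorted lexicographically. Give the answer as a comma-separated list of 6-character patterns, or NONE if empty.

Round 0: 000110✓ 001001 001110✓ 011100 100001✓ 100011✓ 101010 110001✓ 110010 110100✓ 110101✓ 111000 111011✓ 111111✓
Round 1: 00-110 1-0001 1000-1 110-01 11010- 111-11
PIs = {00-110, 001001, 011100, 1-0001, 1000-1, 101010, 110-01, 110010, 11010-, 111-11, 111000}

001001, 011100, 101010, 110010, 111000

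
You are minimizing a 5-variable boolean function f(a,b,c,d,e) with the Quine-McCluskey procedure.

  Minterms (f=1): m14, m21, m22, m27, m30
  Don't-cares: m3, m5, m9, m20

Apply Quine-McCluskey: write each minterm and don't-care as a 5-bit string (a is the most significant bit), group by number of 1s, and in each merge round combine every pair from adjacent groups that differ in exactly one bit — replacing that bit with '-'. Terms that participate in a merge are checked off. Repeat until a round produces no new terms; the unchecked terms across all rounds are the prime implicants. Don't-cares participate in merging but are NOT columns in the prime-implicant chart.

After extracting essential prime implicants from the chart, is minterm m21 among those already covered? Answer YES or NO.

NO

[col 0] 00011, 00101*, 01001, 01110*, 10100*, 10101*, 10110*, 11011, 11110*
[col 1] -0101, -1110, 1-110, 101-0, 1010-
Prime implicants: -0101, -1110, 00011, 01001, 1-110, 101-0, 1010-, 11011
PI chart (minterm → PIs covering it):
  14 | -1110  (sole → essential)
  21 | -0101,1010-
  22 | 1-110,101-0
  27 | 11011  (sole → essential)
  30 | -1110,1-110
Essential prime implicants: -1110, 11011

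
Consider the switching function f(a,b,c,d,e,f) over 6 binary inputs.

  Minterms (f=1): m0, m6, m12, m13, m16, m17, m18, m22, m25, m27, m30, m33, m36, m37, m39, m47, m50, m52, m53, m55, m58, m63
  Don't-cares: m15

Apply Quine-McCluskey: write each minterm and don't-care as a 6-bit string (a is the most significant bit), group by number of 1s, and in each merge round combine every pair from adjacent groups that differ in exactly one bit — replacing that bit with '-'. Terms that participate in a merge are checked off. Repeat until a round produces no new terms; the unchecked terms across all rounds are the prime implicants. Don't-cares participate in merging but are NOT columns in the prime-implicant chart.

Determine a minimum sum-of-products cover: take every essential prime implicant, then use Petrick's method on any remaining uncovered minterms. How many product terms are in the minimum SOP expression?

size-2^0 implicants → 000000(✓)  000110(✓)  001100(✓)  001101(✓)  001111(✓)  010000(✓)  010001(✓)  010010(✓)  010110(✓)  011001(✓)  011011(✓)  011110(✓)  100001(✓)  100100(✓)  100101(✓)  100111(✓)  101111(✓)  110010(✓)  110100(✓)  110101(✓)  110111(✓)  111010(✓)  111111(✓)
size-2^1 implicants → -01111  -10010  0-0000  0-0110  0011-1  00110-  01-001  01-110  010-10  0100-0  01000-  0110-1  1-0100(✓)  1-0101(✓)  1-0111(✓)  1-1111(✓)  10-111(✓)  100-01  1001-1(✓)  10010-(✓)  11-010  11-111(✓)  1101-1(✓)  11010-(✓)
size-2^2 implicants → 1--111  1-01-1  1-010-
Unchecked terms (primes): -01111, -10010, 0-0000, 0-0110, 0011-1, 00110-, 01-001, 01-110, 010-10, 0100-0, 01000-, 0110-1, 1--111, 1-01-1, 1-010-, 100-01, 11-010
Minterm coverage:
  m0 ⊆ 0-0000 [E]
  m6 ⊆ 0-0110 [E]
  m12 ⊆ 00110- [E]
  m13 ⊆ 0011-1,00110-
  m16 ⊆ 0-0000,0100-0,01000-
  m17 ⊆ 01-001,01000-
  m18 ⊆ -10010,010-10,0100-0
  m22 ⊆ 0-0110,01-110,010-10
  m25 ⊆ 01-001,0110-1
  m27 ⊆ 0110-1 [E]
  m30 ⊆ 01-110 [E]
  m33 ⊆ 100-01 [E]
  m36 ⊆ 1-010- [E]
  m37 ⊆ 1-01-1,1-010-,100-01
  m39 ⊆ 1--111,1-01-1
  m47 ⊆ -01111,1--111
  m50 ⊆ -10010,11-010
  m52 ⊆ 1-010- [E]
  m53 ⊆ 1-01-1,1-010-
  m55 ⊆ 1--111,1-01-1
  m58 ⊆ 11-010 [E]
  m63 ⊆ 1--111 [E]
E = {0-0000, 0-0110, 00110-, 01-110, 0110-1, 1--111, 1-010-, 100-01, 11-010}
Petrick residual → -10010, 01-001
Cover = bc'd'ef' + a'c'd'e'f' + a'c'def' + a'b'cde' + a'bd'e'f + a'bdef' + a'bcd'f + adef + ac'de' + ab'c'e'f + abd'ef'  |cover|=11

11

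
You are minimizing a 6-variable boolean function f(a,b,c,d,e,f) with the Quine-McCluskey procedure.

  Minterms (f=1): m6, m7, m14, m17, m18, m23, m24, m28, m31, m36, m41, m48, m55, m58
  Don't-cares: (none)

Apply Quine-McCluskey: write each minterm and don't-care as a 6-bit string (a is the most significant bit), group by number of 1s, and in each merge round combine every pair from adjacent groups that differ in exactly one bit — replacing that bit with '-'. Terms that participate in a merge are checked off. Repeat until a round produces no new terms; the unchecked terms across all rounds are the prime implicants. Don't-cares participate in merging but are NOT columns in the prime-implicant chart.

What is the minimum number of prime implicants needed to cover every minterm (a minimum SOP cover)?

11

size-2^0 implicants → 000110(✓)  000111(✓)  001110(✓)  010001  010010  010111(✓)  011000(✓)  011100(✓)  011111(✓)  100100  101001  110000  110111(✓)  111010
size-2^1 implicants → -10111  0-0111  00-110  00011-  01-111  011-00
Unchecked terms (primes): -10111, 0-0111, 00-110, 00011-, 01-111, 010001, 010010, 011-00, 100100, 101001, 110000, 111010
Minterm coverage:
  m6 ⊆ 00-110,00011-
  m7 ⊆ 0-0111,00011-
  m14 ⊆ 00-110 [E]
  m17 ⊆ 010001 [E]
  m18 ⊆ 010010 [E]
  m23 ⊆ -10111,0-0111,01-111
  m24 ⊆ 011-00 [E]
  m28 ⊆ 011-00 [E]
  m31 ⊆ 01-111 [E]
  m36 ⊆ 100100 [E]
  m41 ⊆ 101001 [E]
  m48 ⊆ 110000 [E]
  m55 ⊆ -10111 [E]
  m58 ⊆ 111010 [E]
E = {-10111, 00-110, 01-111, 010001, 010010, 011-00, 100100, 101001, 110000, 111010}
Petrick residual → 0-0111
Cover = bc'def + a'c'def + a'b'def' + a'bdef + a'bc'd'e'f + a'bc'd'ef' + a'bce'f' + ab'c'de'f' + ab'cd'e'f + abc'd'e'f' + abcd'ef'  |cover|=11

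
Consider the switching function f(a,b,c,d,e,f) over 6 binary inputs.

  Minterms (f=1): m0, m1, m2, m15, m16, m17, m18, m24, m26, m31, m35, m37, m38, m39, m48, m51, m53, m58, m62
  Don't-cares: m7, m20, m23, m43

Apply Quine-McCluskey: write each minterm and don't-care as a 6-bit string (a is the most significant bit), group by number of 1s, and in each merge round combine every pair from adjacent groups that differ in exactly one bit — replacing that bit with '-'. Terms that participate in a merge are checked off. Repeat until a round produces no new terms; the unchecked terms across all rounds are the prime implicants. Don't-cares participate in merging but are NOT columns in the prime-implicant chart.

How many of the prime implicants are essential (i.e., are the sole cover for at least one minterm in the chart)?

9

Round 0: 000000✓ 000001✓ 000010✓ 000111✓ 001111✓ 010000✓ 010001✓ 010010✓ 010100✓ 010111✓ 011000✓ 011010✓ 011111✓ 100011✓ 100101✓ 100110✓ 100111✓ 101011✓ 110000✓ 110011✓ 110101✓ 111010✓ 111110✓
Round 1: -00111 -10000 -11010 0-0000✓ 0-0001✓ 0-0010✓ 0-0111✓ 0-1111✓ 00-111✓ 0000-0✓ 00000-✓ 01-000✓ 01-010✓ 01-111✓ 010-00 0100-0✓ 01000-✓ 0110-0✓ 1-0011 1-0101 10-011 100-11 1001-1 10011- 111-10
Round 2: 0--111 0-00-0 0-000- 01-0-0
PIs = {-00111, -10000, -11010, 0--111, 0-00-0, 0-000-, 01-0-0, 010-00, 1-0011, 1-0101, 10-011, 100-11, 1001-1, 10011-, 111-10}
Coverage chart:
  m0: 0-00-0,0-000-
  m1: 0-000- ←essential
  m2: 0-00-0 ←essential
  m15: 0--111 ←essential
  m16: -10000,0-00-0,0-000-,01-0-0,010-00
  m17: 0-000- ←essential
  m18: 0-00-0,01-0-0
  m24: 01-0-0 ←essential
  m26: -11010,01-0-0
  m31: 0--111 ←essential
  m35: 1-0011,10-011,100-11
  m37: 1-0101,1001-1
  m38: 10011- ←essential
  m39: -00111,100-11,1001-1,10011-
  m48: -10000 ←essential
  m51: 1-0011 ←essential
  m53: 1-0101 ←essential
  m58: -11010,111-10
  m62: 111-10 ←essential
Essential: -10000, 0--111, 0-00-0, 0-000-, 01-0-0, 1-0011, 1-0101, 10011-, 111-10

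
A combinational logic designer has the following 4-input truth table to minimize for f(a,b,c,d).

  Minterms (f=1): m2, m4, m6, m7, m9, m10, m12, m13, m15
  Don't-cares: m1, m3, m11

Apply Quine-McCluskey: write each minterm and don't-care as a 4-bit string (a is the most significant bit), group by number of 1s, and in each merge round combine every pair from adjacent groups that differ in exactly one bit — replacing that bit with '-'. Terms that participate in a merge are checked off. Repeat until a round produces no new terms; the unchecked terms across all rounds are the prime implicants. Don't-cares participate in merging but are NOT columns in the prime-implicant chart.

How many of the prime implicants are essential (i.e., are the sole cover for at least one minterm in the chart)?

size-2^0 implicants → 0001(✓)  0010(✓)  0011(✓)  0100(✓)  0110(✓)  0111(✓)  1001(✓)  1010(✓)  1011(✓)  1100(✓)  1101(✓)  1111(✓)
size-2^1 implicants → -001(✓)  -010(✓)  -011(✓)  -100  -111(✓)  0-10(✓)  0-11(✓)  00-1(✓)  001-(✓)  01-0  011-(✓)  1-01(✓)  1-11(✓)  10-1(✓)  101-(✓)  11-1(✓)  110-
size-2^2 implicants → --11  -0-1  -01-  0-1-  1--1
Unchecked terms (primes): --11, -0-1, -01-, -100, 0-1-, 01-0, 1--1, 110-
Minterm coverage:
  m2 ⊆ -01-,0-1-
  m4 ⊆ -100,01-0
  m6 ⊆ 0-1-,01-0
  m7 ⊆ --11,0-1-
  m9 ⊆ -0-1,1--1
  m10 ⊆ -01- [E]
  m12 ⊆ -100,110-
  m13 ⊆ 1--1,110-
  m15 ⊆ --11,1--1
E = {-01-}

1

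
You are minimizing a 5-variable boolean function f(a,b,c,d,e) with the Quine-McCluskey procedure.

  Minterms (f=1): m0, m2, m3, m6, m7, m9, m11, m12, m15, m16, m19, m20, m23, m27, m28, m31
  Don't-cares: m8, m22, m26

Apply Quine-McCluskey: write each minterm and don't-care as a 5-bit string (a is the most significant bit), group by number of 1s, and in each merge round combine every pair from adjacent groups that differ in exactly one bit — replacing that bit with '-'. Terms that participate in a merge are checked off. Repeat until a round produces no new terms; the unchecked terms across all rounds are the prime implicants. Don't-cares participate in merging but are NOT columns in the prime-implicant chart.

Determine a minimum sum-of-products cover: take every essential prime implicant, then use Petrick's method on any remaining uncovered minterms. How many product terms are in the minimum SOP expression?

size-2^0 implicants → 00000(✓)  00010(✓)  00011(✓)  00110(✓)  00111(✓)  01000(✓)  01001(✓)  01011(✓)  01100(✓)  01111(✓)  10000(✓)  10011(✓)  10100(✓)  10110(✓)  10111(✓)  11010(✓)  11011(✓)  11100(✓)  11111(✓)
size-2^1 implicants → -0000  -0011(✓)  -0110(✓)  -0111(✓)  -1011(✓)  -1100  -1111(✓)  0-000  0-011(✓)  0-111(✓)  00-10(✓)  00-11(✓)  000-0  0001-(✓)  0011-(✓)  01-00  01-11(✓)  010-1  0100-  1-011(✓)  1-100  1-111(✓)  10-00  10-11(✓)  101-0  1011-(✓)  11-11(✓)  1101-
size-2^2 implicants → --011(✓)  --111(✓)  -0-11(✓)  -011-  -1-11(✓)  0--11(✓)  00-1-  1--11(✓)
size-2^3 implicants → ---11
Unchecked terms (primes): ---11, -0000, -011-, -1100, 0-000, 00-1-, 000-0, 01-00, 010-1, 0100-, 1-100, 10-00, 101-0, 1101-
Minterm coverage:
  m0 ⊆ -0000,0-000,000-0
  m2 ⊆ 00-1-,000-0
  m3 ⊆ ---11,00-1-
  m6 ⊆ -011-,00-1-
  m7 ⊆ ---11,-011-,00-1-
  m9 ⊆ 010-1,0100-
  m11 ⊆ ---11,010-1
  m12 ⊆ -1100,01-00
  m15 ⊆ ---11 [E]
  m16 ⊆ -0000,10-00
  m19 ⊆ ---11 [E]
  m20 ⊆ 1-100,10-00,101-0
  m23 ⊆ ---11,-011-
  m27 ⊆ ---11,1101-
  m28 ⊆ -1100,1-100
  m31 ⊆ ---11 [E]
E = {---11}
Petrick residual → -0000, -1100, 00-1-, 010-1, 1-100
Cover = de + b'c'd'e' + bcd'e' + a'b'd + a'bc'e + acd'e'  |cover|=6

6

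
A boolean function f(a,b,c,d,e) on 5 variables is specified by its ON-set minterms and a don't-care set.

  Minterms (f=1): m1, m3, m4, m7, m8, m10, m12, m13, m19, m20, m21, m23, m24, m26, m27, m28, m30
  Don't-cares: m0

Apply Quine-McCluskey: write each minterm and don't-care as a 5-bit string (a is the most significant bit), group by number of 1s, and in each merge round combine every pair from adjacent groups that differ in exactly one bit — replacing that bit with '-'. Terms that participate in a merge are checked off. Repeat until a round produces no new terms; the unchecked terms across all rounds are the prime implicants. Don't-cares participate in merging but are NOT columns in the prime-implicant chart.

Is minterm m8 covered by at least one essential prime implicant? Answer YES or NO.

YES

size-2^0 implicants → 00000(✓)  00001(✓)  00011(✓)  00100(✓)  00111(✓)  01000(✓)  01010(✓)  01100(✓)  01101(✓)  10011(✓)  10100(✓)  10101(✓)  10111(✓)  11000(✓)  11010(✓)  11011(✓)  11100(✓)  11110(✓)
size-2^1 implicants → -0011(✓)  -0100(✓)  -0111(✓)  -1000(✓)  -1010(✓)  -1100(✓)  0-000(✓)  0-100(✓)  00-00(✓)  00-11(✓)  000-1  0000-  01-00(✓)  010-0(✓)  0110-  1-011  1-100(✓)  10-11(✓)  101-1  1010-  11-00(✓)  11-10(✓)  110-0(✓)  1101-  111-0(✓)
size-2^2 implicants → --100  -0-11  -1-00  -10-0  0--00  11--0
Unchecked terms (primes): --100, -0-11, -1-00, -10-0, 0--00, 000-1, 0000-, 0110-, 1-011, 101-1, 1010-, 11--0, 1101-
Minterm coverage:
  m1 ⊆ 000-1,0000-
  m3 ⊆ -0-11,000-1
  m4 ⊆ --100,0--00
  m7 ⊆ -0-11 [E]
  m8 ⊆ -1-00,-10-0,0--00
  m10 ⊆ -10-0 [E]
  m12 ⊆ --100,-1-00,0--00,0110-
  m13 ⊆ 0110- [E]
  m19 ⊆ -0-11,1-011
  m20 ⊆ --100,1010-
  m21 ⊆ 101-1,1010-
  m23 ⊆ -0-11,101-1
  m24 ⊆ -1-00,-10-0,11--0
  m26 ⊆ -10-0,11--0,1101-
  m27 ⊆ 1-011,1101-
  m28 ⊆ --100,-1-00,11--0
  m30 ⊆ 11--0 [E]
E = {-0-11, -10-0, 0110-, 11--0}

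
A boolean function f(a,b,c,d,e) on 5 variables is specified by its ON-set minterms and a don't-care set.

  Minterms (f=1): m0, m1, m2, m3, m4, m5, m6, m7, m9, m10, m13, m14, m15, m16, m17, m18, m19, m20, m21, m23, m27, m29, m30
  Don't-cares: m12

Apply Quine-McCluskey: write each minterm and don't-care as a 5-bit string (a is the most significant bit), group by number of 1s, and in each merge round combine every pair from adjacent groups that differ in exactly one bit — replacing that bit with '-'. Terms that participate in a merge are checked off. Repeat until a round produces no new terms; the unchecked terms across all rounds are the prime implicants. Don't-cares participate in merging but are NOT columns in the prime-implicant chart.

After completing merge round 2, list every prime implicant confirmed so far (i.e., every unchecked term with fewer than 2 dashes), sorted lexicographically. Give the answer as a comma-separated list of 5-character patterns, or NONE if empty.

[col 0] 00000*, 00001*, 00010*, 00011*, 00100*, 00101*, 00110*, 00111*, 01001*, 01010*, 01100*, 01101*, 01110*, 01111*, 10000*, 10001*, 10010*, 10011*, 10100*, 10101*, 10111*, 11011*, 11101*, 11110*
[col 1] -0000*, -0001*, -0010*, -0011*, -0100*, -0101*, -0111*, -1101*, -1110, 0-001*, 0-010*, 0-100*, 0-101*, 0-110*, 0-111*, 00-00*, 00-01*, 00-10*, 00-11*, 000-0*, 000-1*, 0000-*, 0001-*, 001-0*, 001-1*, 0010-*, 0011-*, 01-01*, 01-10*, 011-0*, 011-1*, 0110-*, 0111-*, 1-011, 1-101*, 10-00*, 10-01*, 10-11*, 100-0*, 100-1*, 1000-*, 1001-*, 101-1*, 1010-*
[col 2] --101, -0-00*, -0-01*, -0-11*, -00-0*, -00-1*, -000-*, -001-*, -01-1*, -010-*, 0--01, 0--10, 0-1-0*, 0-1-1*, 0-10-*, 0-11-*, 00--0*, 00--1*, 00-0-*, 00-1-*, 000--*, 001--*, 011--*, 10--1*, 10-0-*, 100--*
[col 3] -0--1, -0-0-, -00--, 0-1--, 00---
Prime implicants: --101, -0--1, -0-0-, -00--, -1110, 0--01, 0--10, 0-1--, 00---, 1-011

-1110, 1-011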